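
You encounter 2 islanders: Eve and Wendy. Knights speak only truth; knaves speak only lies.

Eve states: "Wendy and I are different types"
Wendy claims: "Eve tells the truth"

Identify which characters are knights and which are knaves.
Eve is a knave.
Wendy is a knave.

Verification:
- Eve (knave) says "Wendy and I are different types" - this is FALSE (a lie) because Eve is a knave and Wendy is a knave.
- Wendy (knave) says "Eve tells the truth" - this is FALSE (a lie) because Eve is a knave.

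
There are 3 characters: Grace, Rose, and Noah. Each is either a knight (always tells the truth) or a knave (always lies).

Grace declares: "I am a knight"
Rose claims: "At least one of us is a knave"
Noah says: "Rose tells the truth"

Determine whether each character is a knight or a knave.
Grace is a knave.
Rose is a knight.
Noah is a knight.

Verification:
- Grace (knave) says "I am a knight" - this is FALSE (a lie) because Grace is a knave.
- Rose (knight) says "At least one of us is a knave" - this is TRUE because Grace is a knave.
- Noah (knight) says "Rose tells the truth" - this is TRUE because Rose is a knight.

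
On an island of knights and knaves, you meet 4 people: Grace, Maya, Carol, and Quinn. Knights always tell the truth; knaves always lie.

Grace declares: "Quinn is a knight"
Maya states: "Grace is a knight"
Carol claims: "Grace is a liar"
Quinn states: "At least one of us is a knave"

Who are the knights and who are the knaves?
Grace is a knight.
Maya is a knight.
Carol is a knave.
Quinn is a knight.

Verification:
- Grace (knight) says "Quinn is a knight" - this is TRUE because Quinn is a knight.
- Maya (knight) says "Grace is a knight" - this is TRUE because Grace is a knight.
- Carol (knave) says "Grace is a liar" - this is FALSE (a lie) because Grace is a knight.
- Quinn (knight) says "At least one of us is a knave" - this is TRUE because Carol is a knave.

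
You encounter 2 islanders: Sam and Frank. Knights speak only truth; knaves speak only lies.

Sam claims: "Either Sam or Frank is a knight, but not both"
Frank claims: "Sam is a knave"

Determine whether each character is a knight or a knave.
Sam is a knight.
Frank is a knave.

Verification:
- Sam (knight) says "Either Sam or Frank is a knight, but not both" - this is TRUE because Sam is a knight and Frank is a knave.
- Frank (knave) says "Sam is a knave" - this is FALSE (a lie) because Sam is a knight.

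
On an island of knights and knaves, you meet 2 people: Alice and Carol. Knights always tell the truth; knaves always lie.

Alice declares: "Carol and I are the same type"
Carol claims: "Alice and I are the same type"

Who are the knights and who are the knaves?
Alice is a knight.
Carol is a knight.

Verification:
- Alice (knight) says "Carol and I are the same type" - this is TRUE because Alice is a knight and Carol is a knight.
- Carol (knight) says "Alice and I are the same type" - this is TRUE because Carol is a knight and Alice is a knight.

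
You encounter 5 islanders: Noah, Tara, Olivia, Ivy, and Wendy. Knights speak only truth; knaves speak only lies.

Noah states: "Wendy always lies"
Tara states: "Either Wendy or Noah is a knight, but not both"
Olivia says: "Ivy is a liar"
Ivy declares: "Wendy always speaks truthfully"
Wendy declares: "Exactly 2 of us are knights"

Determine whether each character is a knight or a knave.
Noah is a knight.
Tara is a knight.
Olivia is a knight.
Ivy is a knave.
Wendy is a knave.

Verification:
- Noah (knight) says "Wendy always lies" - this is TRUE because Wendy is a knave.
- Tara (knight) says "Either Wendy or Noah is a knight, but not both" - this is TRUE because Wendy is a knave and Noah is a knight.
- Olivia (knight) says "Ivy is a liar" - this is TRUE because Ivy is a knave.
- Ivy (knave) says "Wendy always speaks truthfully" - this is FALSE (a lie) because Wendy is a knave.
- Wendy (knave) says "Exactly 2 of us are knights" - this is FALSE (a lie) because there are 3 knights.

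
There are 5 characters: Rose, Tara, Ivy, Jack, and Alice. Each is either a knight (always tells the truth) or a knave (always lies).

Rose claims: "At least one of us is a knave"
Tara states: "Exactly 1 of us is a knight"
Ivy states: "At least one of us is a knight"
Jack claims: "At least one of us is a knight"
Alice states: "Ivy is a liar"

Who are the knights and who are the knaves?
Rose is a knight.
Tara is a knave.
Ivy is a knight.
Jack is a knight.
Alice is a knave.

Verification:
- Rose (knight) says "At least one of us is a knave" - this is TRUE because Tara and Alice are knaves.
- Tara (knave) says "Exactly 1 of us is a knight" - this is FALSE (a lie) because there are 3 knights.
- Ivy (knight) says "At least one of us is a knight" - this is TRUE because Rose, Ivy, and Jack are knights.
- Jack (knight) says "At least one of us is a knight" - this is TRUE because Rose, Ivy, and Jack are knights.
- Alice (knave) says "Ivy is a liar" - this is FALSE (a lie) because Ivy is a knight.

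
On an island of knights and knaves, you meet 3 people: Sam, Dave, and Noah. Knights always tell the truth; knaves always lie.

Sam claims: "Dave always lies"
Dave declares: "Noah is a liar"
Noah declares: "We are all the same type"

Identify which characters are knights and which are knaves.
Sam is a knave.
Dave is a knight.
Noah is a knave.

Verification:
- Sam (knave) says "Dave always lies" - this is FALSE (a lie) because Dave is a knight.
- Dave (knight) says "Noah is a liar" - this is TRUE because Noah is a knave.
- Noah (knave) says "We are all the same type" - this is FALSE (a lie) because Dave is a knight and Sam and Noah are knaves.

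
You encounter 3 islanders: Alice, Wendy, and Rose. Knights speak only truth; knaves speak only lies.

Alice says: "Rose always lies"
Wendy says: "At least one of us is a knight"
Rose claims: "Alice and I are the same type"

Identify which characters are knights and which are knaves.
Alice is a knight.
Wendy is a knight.
Rose is a knave.

Verification:
- Alice (knight) says "Rose always lies" - this is TRUE because Rose is a knave.
- Wendy (knight) says "At least one of us is a knight" - this is TRUE because Alice and Wendy are knights.
- Rose (knave) says "Alice and I are the same type" - this is FALSE (a lie) because Rose is a knave and Alice is a knight.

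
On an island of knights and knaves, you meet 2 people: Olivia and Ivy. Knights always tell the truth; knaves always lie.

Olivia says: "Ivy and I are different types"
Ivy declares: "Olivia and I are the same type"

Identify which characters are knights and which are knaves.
Olivia is a knight.
Ivy is a knave.

Verification:
- Olivia (knight) says "Ivy and I are different types" - this is TRUE because Olivia is a knight and Ivy is a knave.
- Ivy (knave) says "Olivia and I are the same type" - this is FALSE (a lie) because Ivy is a knave and Olivia is a knight.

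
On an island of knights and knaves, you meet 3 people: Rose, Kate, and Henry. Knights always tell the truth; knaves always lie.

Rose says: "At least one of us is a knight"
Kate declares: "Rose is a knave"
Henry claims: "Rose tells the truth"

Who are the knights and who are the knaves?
Rose is a knight.
Kate is a knave.
Henry is a knight.

Verification:
- Rose (knight) says "At least one of us is a knight" - this is TRUE because Rose and Henry are knights.
- Kate (knave) says "Rose is a knave" - this is FALSE (a lie) because Rose is a knight.
- Henry (knight) says "Rose tells the truth" - this is TRUE because Rose is a knight.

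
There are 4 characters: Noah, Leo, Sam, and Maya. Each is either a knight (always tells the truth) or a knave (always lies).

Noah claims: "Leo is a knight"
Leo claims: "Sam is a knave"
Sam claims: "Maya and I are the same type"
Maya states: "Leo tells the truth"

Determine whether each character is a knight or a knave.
Noah is a knight.
Leo is a knight.
Sam is a knave.
Maya is a knight.

Verification:
- Noah (knight) says "Leo is a knight" - this is TRUE because Leo is a knight.
- Leo (knight) says "Sam is a knave" - this is TRUE because Sam is a knave.
- Sam (knave) says "Maya and I are the same type" - this is FALSE (a lie) because Sam is a knave and Maya is a knight.
- Maya (knight) says "Leo tells the truth" - this is TRUE because Leo is a knight.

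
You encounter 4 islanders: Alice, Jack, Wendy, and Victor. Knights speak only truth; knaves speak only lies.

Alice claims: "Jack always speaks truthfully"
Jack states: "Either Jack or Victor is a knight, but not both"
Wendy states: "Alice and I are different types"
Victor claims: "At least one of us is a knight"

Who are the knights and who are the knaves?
Alice is a knave.
Jack is a knave.
Wendy is a knave.
Victor is a knave.

Verification:
- Alice (knave) says "Jack always speaks truthfully" - this is FALSE (a lie) because Jack is a knave.
- Jack (knave) says "Either Jack or Victor is a knight, but not both" - this is FALSE (a lie) because Jack is a knave and Victor is a knave.
- Wendy (knave) says "Alice and I are different types" - this is FALSE (a lie) because Wendy is a knave and Alice is a knave.
- Victor (knave) says "At least one of us is a knight" - this is FALSE (a lie) because no one is a knight.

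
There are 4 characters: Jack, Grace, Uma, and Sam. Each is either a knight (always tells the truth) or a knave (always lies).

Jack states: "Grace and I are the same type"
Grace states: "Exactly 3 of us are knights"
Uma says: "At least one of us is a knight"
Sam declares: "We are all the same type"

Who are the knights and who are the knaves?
Jack is a knight.
Grace is a knight.
Uma is a knight.
Sam is a knave.

Verification:
- Jack (knight) says "Grace and I are the same type" - this is TRUE because Jack is a knight and Grace is a knight.
- Grace (knight) says "Exactly 3 of us are knights" - this is TRUE because there are 3 knights.
- Uma (knight) says "At least one of us is a knight" - this is TRUE because Jack, Grace, and Uma are knights.
- Sam (knave) says "We are all the same type" - this is FALSE (a lie) because Jack, Grace, and Uma are knights and Sam is a knave.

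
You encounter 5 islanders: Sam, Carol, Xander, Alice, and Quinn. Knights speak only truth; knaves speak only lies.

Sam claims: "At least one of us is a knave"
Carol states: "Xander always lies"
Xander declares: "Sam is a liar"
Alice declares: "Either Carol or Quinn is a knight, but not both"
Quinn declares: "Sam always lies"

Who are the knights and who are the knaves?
Sam is a knight.
Carol is a knight.
Xander is a knave.
Alice is a knight.
Quinn is a knave.

Verification:
- Sam (knight) says "At least one of us is a knave" - this is TRUE because Xander and Quinn are knaves.
- Carol (knight) says "Xander always lies" - this is TRUE because Xander is a knave.
- Xander (knave) says "Sam is a liar" - this is FALSE (a lie) because Sam is a knight.
- Alice (knight) says "Either Carol or Quinn is a knight, but not both" - this is TRUE because Carol is a knight and Quinn is a knave.
- Quinn (knave) says "Sam always lies" - this is FALSE (a lie) because Sam is a knight.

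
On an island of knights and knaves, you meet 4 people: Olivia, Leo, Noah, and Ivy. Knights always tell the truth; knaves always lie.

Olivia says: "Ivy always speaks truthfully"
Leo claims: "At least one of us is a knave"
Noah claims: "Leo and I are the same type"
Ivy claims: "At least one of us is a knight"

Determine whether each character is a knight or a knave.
Olivia is a knight.
Leo is a knight.
Noah is a knave.
Ivy is a knight.

Verification:
- Olivia (knight) says "Ivy always speaks truthfully" - this is TRUE because Ivy is a knight.
- Leo (knight) says "At least one of us is a knave" - this is TRUE because Noah is a knave.
- Noah (knave) says "Leo and I are the same type" - this is FALSE (a lie) because Noah is a knave and Leo is a knight.
- Ivy (knight) says "At least one of us is a knight" - this is TRUE because Olivia, Leo, and Ivy are knights.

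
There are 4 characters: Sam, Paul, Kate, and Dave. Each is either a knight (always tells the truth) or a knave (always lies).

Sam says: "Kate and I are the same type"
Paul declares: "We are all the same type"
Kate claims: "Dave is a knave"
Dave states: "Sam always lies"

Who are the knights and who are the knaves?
Sam is a knight.
Paul is a knave.
Kate is a knight.
Dave is a knave.

Verification:
- Sam (knight) says "Kate and I are the same type" - this is TRUE because Sam is a knight and Kate is a knight.
- Paul (knave) says "We are all the same type" - this is FALSE (a lie) because Sam and Kate are knights and Paul and Dave are knaves.
- Kate (knight) says "Dave is a knave" - this is TRUE because Dave is a knave.
- Dave (knave) says "Sam always lies" - this is FALSE (a lie) because Sam is a knight.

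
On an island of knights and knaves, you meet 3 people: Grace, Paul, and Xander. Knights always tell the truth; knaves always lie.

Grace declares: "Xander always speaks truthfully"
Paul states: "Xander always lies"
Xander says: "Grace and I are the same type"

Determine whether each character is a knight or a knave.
Grace is a knight.
Paul is a knave.
Xander is a knight.

Verification:
- Grace (knight) says "Xander always speaks truthfully" - this is TRUE because Xander is a knight.
- Paul (knave) says "Xander always lies" - this is FALSE (a lie) because Xander is a knight.
- Xander (knight) says "Grace and I are the same type" - this is TRUE because Xander is a knight and Grace is a knight.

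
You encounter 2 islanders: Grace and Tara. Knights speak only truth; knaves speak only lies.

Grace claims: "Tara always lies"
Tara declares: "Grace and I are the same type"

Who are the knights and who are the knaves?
Grace is a knight.
Tara is a knave.

Verification:
- Grace (knight) says "Tara always lies" - this is TRUE because Tara is a knave.
- Tara (knave) says "Grace and I are the same type" - this is FALSE (a lie) because Tara is a knave and Grace is a knight.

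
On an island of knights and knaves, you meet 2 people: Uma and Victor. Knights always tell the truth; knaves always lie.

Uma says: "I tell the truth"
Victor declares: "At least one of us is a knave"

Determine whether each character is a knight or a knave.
Uma is a knave.
Victor is a knight.

Verification:
- Uma (knave) says "I tell the truth" - this is FALSE (a lie) because Uma is a knave.
- Victor (knight) says "At least one of us is a knave" - this is TRUE because Uma is a knave.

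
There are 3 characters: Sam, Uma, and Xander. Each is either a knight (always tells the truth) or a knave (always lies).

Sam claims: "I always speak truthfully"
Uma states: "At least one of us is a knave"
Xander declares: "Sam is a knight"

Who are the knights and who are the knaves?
Sam is a knave.
Uma is a knight.
Xander is a knave.

Verification:
- Sam (knave) says "I always speak truthfully" - this is FALSE (a lie) because Sam is a knave.
- Uma (knight) says "At least one of us is a knave" - this is TRUE because Sam and Xander are knaves.
- Xander (knave) says "Sam is a knight" - this is FALSE (a lie) because Sam is a knave.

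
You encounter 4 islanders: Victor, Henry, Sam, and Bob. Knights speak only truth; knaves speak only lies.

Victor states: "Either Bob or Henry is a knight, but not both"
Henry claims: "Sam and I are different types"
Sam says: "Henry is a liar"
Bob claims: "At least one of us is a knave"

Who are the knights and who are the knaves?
Victor is a knave.
Henry is a knight.
Sam is a knave.
Bob is a knight.

Verification:
- Victor (knave) says "Either Bob or Henry is a knight, but not both" - this is FALSE (a lie) because Bob is a knight and Henry is a knight.
- Henry (knight) says "Sam and I are different types" - this is TRUE because Henry is a knight and Sam is a knave.
- Sam (knave) says "Henry is a liar" - this is FALSE (a lie) because Henry is a knight.
- Bob (knight) says "At least one of us is a knave" - this is TRUE because Victor and Sam are knaves.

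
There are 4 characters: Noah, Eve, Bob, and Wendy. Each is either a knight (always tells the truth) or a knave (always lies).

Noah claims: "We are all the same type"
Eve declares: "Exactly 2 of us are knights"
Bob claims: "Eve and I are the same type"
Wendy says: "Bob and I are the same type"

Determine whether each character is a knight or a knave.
Noah is a knave.
Eve is a knight.
Bob is a knight.
Wendy is a knave.

Verification:
- Noah (knave) says "We are all the same type" - this is FALSE (a lie) because Eve and Bob are knights and Noah and Wendy are knaves.
- Eve (knight) says "Exactly 2 of us are knights" - this is TRUE because there are 2 knights.
- Bob (knight) says "Eve and I are the same type" - this is TRUE because Bob is a knight and Eve is a knight.
- Wendy (knave) says "Bob and I are the same type" - this is FALSE (a lie) because Wendy is a knave and Bob is a knight.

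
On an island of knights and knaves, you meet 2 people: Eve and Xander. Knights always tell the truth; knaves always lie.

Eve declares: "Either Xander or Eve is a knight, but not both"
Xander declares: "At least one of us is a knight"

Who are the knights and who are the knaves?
Eve is a knave.
Xander is a knave.

Verification:
- Eve (knave) says "Either Xander or Eve is a knight, but not both" - this is FALSE (a lie) because Xander is a knave and Eve is a knave.
- Xander (knave) says "At least one of us is a knight" - this is FALSE (a lie) because no one is a knight.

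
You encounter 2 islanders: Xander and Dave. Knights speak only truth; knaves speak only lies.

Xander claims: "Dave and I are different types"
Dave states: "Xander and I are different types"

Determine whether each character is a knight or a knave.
Xander is a knave.
Dave is a knave.

Verification:
- Xander (knave) says "Dave and I are different types" - this is FALSE (a lie) because Xander is a knave and Dave is a knave.
- Dave (knave) says "Xander and I are different types" - this is FALSE (a lie) because Dave is a knave and Xander is a knave.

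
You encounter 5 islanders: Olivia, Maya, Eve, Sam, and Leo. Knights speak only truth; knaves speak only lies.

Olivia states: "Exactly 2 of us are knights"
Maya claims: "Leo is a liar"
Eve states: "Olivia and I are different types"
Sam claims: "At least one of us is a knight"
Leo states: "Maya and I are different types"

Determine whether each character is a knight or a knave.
Olivia is a knave.
Maya is a knave.
Eve is a knight.
Sam is a knight.
Leo is a knight.

Verification:
- Olivia (knave) says "Exactly 2 of us are knights" - this is FALSE (a lie) because there are 3 knights.
- Maya (knave) says "Leo is a liar" - this is FALSE (a lie) because Leo is a knight.
- Eve (knight) says "Olivia and I are different types" - this is TRUE because Eve is a knight and Olivia is a knave.
- Sam (knight) says "At least one of us is a knight" - this is TRUE because Eve, Sam, and Leo are knights.
- Leo (knight) says "Maya and I are different types" - this is TRUE because Leo is a knight and Maya is a knave.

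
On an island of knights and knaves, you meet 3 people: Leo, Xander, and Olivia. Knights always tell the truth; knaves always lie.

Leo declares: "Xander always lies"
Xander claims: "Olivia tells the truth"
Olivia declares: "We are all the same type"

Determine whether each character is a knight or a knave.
Leo is a knight.
Xander is a knave.
Olivia is a knave.

Verification:
- Leo (knight) says "Xander always lies" - this is TRUE because Xander is a knave.
- Xander (knave) says "Olivia tells the truth" - this is FALSE (a lie) because Olivia is a knave.
- Olivia (knave) says "We are all the same type" - this is FALSE (a lie) because Leo is a knight and Xander and Olivia are knaves.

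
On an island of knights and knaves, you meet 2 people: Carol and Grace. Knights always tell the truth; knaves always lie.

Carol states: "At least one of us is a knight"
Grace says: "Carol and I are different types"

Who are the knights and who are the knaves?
Carol is a knave.
Grace is a knave.

Verification:
- Carol (knave) says "At least one of us is a knight" - this is FALSE (a lie) because no one is a knight.
- Grace (knave) says "Carol and I are different types" - this is FALSE (a lie) because Grace is a knave and Carol is a knave.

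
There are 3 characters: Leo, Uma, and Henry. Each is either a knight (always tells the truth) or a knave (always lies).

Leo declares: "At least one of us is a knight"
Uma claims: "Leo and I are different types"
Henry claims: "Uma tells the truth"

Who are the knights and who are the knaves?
Leo is a knave.
Uma is a knave.
Henry is a knave.

Verification:
- Leo (knave) says "At least one of us is a knight" - this is FALSE (a lie) because no one is a knight.
- Uma (knave) says "Leo and I are different types" - this is FALSE (a lie) because Uma is a knave and Leo is a knave.
- Henry (knave) says "Uma tells the truth" - this is FALSE (a lie) because Uma is a knave.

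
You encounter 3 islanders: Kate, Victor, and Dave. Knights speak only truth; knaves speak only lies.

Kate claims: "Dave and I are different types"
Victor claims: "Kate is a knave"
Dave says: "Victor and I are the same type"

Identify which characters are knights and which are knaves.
Kate is a knave.
Victor is a knight.
Dave is a knave.

Verification:
- Kate (knave) says "Dave and I are different types" - this is FALSE (a lie) because Kate is a knave and Dave is a knave.
- Victor (knight) says "Kate is a knave" - this is TRUE because Kate is a knave.
- Dave (knave) says "Victor and I are the same type" - this is FALSE (a lie) because Dave is a knave and Victor is a knight.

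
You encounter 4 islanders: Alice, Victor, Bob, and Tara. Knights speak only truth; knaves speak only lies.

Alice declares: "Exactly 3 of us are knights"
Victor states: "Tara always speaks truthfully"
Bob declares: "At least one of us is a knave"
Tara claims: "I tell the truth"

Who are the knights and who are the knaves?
Alice is a knave.
Victor is a knave.
Bob is a knight.
Tara is a knave.

Verification:
- Alice (knave) says "Exactly 3 of us are knights" - this is FALSE (a lie) because there are 1 knights.
- Victor (knave) says "Tara always speaks truthfully" - this is FALSE (a lie) because Tara is a knave.
- Bob (knight) says "At least one of us is a knave" - this is TRUE because Alice, Victor, and Tara are knaves.
- Tara (knave) says "I tell the truth" - this is FALSE (a lie) because Tara is a knave.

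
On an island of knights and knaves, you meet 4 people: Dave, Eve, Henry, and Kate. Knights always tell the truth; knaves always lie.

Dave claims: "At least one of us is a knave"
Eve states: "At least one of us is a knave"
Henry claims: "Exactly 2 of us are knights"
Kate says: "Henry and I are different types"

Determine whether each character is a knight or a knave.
Dave is a knight.
Eve is a knight.
Henry is a knave.
Kate is a knight.

Verification:
- Dave (knight) says "At least one of us is a knave" - this is TRUE because Henry is a knave.
- Eve (knight) says "At least one of us is a knave" - this is TRUE because Henry is a knave.
- Henry (knave) says "Exactly 2 of us are knights" - this is FALSE (a lie) because there are 3 knights.
- Kate (knight) says "Henry and I are different types" - this is TRUE because Kate is a knight and Henry is a knave.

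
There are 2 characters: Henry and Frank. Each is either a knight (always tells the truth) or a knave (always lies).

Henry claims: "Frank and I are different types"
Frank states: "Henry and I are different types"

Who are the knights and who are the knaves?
Henry is a knave.
Frank is a knave.

Verification:
- Henry (knave) says "Frank and I are different types" - this is FALSE (a lie) because Henry is a knave and Frank is a knave.
- Frank (knave) says "Henry and I are different types" - this is FALSE (a lie) because Frank is a knave and Henry is a knave.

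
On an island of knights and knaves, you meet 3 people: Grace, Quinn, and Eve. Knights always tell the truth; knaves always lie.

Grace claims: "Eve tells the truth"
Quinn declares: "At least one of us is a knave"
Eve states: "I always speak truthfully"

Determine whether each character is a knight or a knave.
Grace is a knave.
Quinn is a knight.
Eve is a knave.

Verification:
- Grace (knave) says "Eve tells the truth" - this is FALSE (a lie) because Eve is a knave.
- Quinn (knight) says "At least one of us is a knave" - this is TRUE because Grace and Eve are knaves.
- Eve (knave) says "I always speak truthfully" - this is FALSE (a lie) because Eve is a knave.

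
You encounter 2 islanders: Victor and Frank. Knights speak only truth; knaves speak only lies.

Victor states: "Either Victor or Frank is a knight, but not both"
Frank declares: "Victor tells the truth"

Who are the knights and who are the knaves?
Victor is a knave.
Frank is a knave.

Verification:
- Victor (knave) says "Either Victor or Frank is a knight, but not both" - this is FALSE (a lie) because Victor is a knave and Frank is a knave.
- Frank (knave) says "Victor tells the truth" - this is FALSE (a lie) because Victor is a knave.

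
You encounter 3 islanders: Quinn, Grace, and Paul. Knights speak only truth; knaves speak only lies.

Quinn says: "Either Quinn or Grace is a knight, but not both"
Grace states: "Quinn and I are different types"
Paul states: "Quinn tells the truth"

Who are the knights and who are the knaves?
Quinn is a knave.
Grace is a knave.
Paul is a knave.

Verification:
- Quinn (knave) says "Either Quinn or Grace is a knight, but not both" - this is FALSE (a lie) because Quinn is a knave and Grace is a knave.
- Grace (knave) says "Quinn and I are different types" - this is FALSE (a lie) because Grace is a knave and Quinn is a knave.
- Paul (knave) says "Quinn tells the truth" - this is FALSE (a lie) because Quinn is a knave.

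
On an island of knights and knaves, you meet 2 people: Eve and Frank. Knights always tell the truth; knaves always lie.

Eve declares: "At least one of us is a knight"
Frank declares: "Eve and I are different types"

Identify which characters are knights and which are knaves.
Eve is a knave.
Frank is a knave.

Verification:
- Eve (knave) says "At least one of us is a knight" - this is FALSE (a lie) because no one is a knight.
- Frank (knave) says "Eve and I are different types" - this is FALSE (a lie) because Frank is a knave and Eve is a knave.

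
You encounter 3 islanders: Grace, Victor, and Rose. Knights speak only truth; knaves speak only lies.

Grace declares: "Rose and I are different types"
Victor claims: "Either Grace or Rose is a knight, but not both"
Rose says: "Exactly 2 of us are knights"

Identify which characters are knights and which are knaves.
Grace is a knave.
Victor is a knave.
Rose is a knave.

Verification:
- Grace (knave) says "Rose and I are different types" - this is FALSE (a lie) because Grace is a knave and Rose is a knave.
- Victor (knave) says "Either Grace or Rose is a knight, but not both" - this is FALSE (a lie) because Grace is a knave and Rose is a knave.
- Rose (knave) says "Exactly 2 of us are knights" - this is FALSE (a lie) because there are 0 knights.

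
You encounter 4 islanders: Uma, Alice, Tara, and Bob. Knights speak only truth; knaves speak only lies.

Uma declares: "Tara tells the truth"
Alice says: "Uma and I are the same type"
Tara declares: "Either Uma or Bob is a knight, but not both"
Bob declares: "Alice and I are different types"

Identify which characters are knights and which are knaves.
Uma is a knight.
Alice is a knave.
Tara is a knight.
Bob is a knave.

Verification:
- Uma (knight) says "Tara tells the truth" - this is TRUE because Tara is a knight.
- Alice (knave) says "Uma and I are the same type" - this is FALSE (a lie) because Alice is a knave and Uma is a knight.
- Tara (knight) says "Either Uma or Bob is a knight, but not both" - this is TRUE because Uma is a knight and Bob is a knave.
- Bob (knave) says "Alice and I are different types" - this is FALSE (a lie) because Bob is a knave and Alice is a knave.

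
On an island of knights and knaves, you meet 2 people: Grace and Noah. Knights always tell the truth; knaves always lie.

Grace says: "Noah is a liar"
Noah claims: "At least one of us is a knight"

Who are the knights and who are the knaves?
Grace is a knave.
Noah is a knight.

Verification:
- Grace (knave) says "Noah is a liar" - this is FALSE (a lie) because Noah is a knight.
- Noah (knight) says "At least one of us is a knight" - this is TRUE because Noah is a knight.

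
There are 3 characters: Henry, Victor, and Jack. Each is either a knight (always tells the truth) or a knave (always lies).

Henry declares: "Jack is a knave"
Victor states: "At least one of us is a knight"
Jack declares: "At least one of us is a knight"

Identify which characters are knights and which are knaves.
Henry is a knave.
Victor is a knight.
Jack is a knight.

Verification:
- Henry (knave) says "Jack is a knave" - this is FALSE (a lie) because Jack is a knight.
- Victor (knight) says "At least one of us is a knight" - this is TRUE because Victor and Jack are knights.
- Jack (knight) says "At least one of us is a knight" - this is TRUE because Victor and Jack are knights.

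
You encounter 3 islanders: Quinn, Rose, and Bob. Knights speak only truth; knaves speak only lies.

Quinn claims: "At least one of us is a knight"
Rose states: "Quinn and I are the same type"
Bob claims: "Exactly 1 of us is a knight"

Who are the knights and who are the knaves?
Quinn is a knight.
Rose is a knight.
Bob is a knave.

Verification:
- Quinn (knight) says "At least one of us is a knight" - this is TRUE because Quinn and Rose are knights.
- Rose (knight) says "Quinn and I are the same type" - this is TRUE because Rose is a knight and Quinn is a knight.
- Bob (knave) says "Exactly 1 of us is a knight" - this is FALSE (a lie) because there are 2 knights.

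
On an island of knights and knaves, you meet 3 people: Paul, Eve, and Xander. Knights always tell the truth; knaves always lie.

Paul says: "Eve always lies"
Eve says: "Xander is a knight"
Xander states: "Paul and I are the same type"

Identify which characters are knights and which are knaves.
Paul is a knight.
Eve is a knave.
Xander is a knave.

Verification:
- Paul (knight) says "Eve always lies" - this is TRUE because Eve is a knave.
- Eve (knave) says "Xander is a knight" - this is FALSE (a lie) because Xander is a knave.
- Xander (knave) says "Paul and I are the same type" - this is FALSE (a lie) because Xander is a knave and Paul is a knight.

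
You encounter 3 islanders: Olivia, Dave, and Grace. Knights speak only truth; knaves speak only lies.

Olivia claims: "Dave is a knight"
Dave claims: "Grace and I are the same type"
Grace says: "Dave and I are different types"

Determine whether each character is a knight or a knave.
Olivia is a knave.
Dave is a knave.
Grace is a knight.

Verification:
- Olivia (knave) says "Dave is a knight" - this is FALSE (a lie) because Dave is a knave.
- Dave (knave) says "Grace and I are the same type" - this is FALSE (a lie) because Dave is a knave and Grace is a knight.
- Grace (knight) says "Dave and I are different types" - this is TRUE because Grace is a knight and Dave is a knave.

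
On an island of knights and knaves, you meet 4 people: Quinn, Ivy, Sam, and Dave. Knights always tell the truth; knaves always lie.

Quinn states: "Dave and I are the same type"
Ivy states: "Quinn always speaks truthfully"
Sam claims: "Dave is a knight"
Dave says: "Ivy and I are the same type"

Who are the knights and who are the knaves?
Quinn is a knight.
Ivy is a knight.
Sam is a knight.
Dave is a knight.

Verification:
- Quinn (knight) says "Dave and I are the same type" - this is TRUE because Quinn is a knight and Dave is a knight.
- Ivy (knight) says "Quinn always speaks truthfully" - this is TRUE because Quinn is a knight.
- Sam (knight) says "Dave is a knight" - this is TRUE because Dave is a knight.
- Dave (knight) says "Ivy and I are the same type" - this is TRUE because Dave is a knight and Ivy is a knight.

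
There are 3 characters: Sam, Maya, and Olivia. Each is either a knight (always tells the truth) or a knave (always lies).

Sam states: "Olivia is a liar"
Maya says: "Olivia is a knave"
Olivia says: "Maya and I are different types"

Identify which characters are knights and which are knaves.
Sam is a knave.
Maya is a knave.
Olivia is a knight.

Verification:
- Sam (knave) says "Olivia is a liar" - this is FALSE (a lie) because Olivia is a knight.
- Maya (knave) says "Olivia is a knave" - this is FALSE (a lie) because Olivia is a knight.
- Olivia (knight) says "Maya and I are different types" - this is TRUE because Olivia is a knight and Maya is a knave.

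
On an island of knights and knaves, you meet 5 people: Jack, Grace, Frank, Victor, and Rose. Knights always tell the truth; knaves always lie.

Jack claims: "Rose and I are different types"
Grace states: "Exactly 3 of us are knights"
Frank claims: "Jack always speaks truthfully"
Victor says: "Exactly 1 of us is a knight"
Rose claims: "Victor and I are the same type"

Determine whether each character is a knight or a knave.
Jack is a knave.
Grace is a knave.
Frank is a knave.
Victor is a knight.
Rose is a knave.

Verification:
- Jack (knave) says "Rose and I are different types" - this is FALSE (a lie) because Jack is a knave and Rose is a knave.
- Grace (knave) says "Exactly 3 of us are knights" - this is FALSE (a lie) because there are 1 knights.
- Frank (knave) says "Jack always speaks truthfully" - this is FALSE (a lie) because Jack is a knave.
- Victor (knight) says "Exactly 1 of us is a knight" - this is TRUE because there are 1 knights.
- Rose (knave) says "Victor and I are the same type" - this is FALSE (a lie) because Rose is a knave and Victor is a knight.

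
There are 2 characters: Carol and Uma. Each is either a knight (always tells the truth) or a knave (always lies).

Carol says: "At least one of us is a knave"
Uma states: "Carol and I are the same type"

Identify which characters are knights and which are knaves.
Carol is a knight.
Uma is a knave.

Verification:
- Carol (knight) says "At least one of us is a knave" - this is TRUE because Uma is a knave.
- Uma (knave) says "Carol and I are the same type" - this is FALSE (a lie) because Uma is a knave and Carol is a knight.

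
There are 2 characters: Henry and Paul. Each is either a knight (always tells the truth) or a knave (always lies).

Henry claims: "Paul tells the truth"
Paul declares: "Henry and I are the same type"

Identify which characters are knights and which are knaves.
Henry is a knight.
Paul is a knight.

Verification:
- Henry (knight) says "Paul tells the truth" - this is TRUE because Paul is a knight.
- Paul (knight) says "Henry and I are the same type" - this is TRUE because Paul is a knight and Henry is a knight.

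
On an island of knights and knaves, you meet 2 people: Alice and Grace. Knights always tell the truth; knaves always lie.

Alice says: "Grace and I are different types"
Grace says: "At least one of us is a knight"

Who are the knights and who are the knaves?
Alice is a knave.
Grace is a knave.

Verification:
- Alice (knave) says "Grace and I are different types" - this is FALSE (a lie) because Alice is a knave and Grace is a knave.
- Grace (knave) says "At least one of us is a knight" - this is FALSE (a lie) because no one is a knight.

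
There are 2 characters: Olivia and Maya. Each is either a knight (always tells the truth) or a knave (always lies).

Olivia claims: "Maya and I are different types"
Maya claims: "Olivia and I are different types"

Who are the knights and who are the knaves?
Olivia is a knave.
Maya is a knave.

Verification:
- Olivia (knave) says "Maya and I are different types" - this is FALSE (a lie) because Olivia is a knave and Maya is a knave.
- Maya (knave) says "Olivia and I are different types" - this is FALSE (a lie) because Maya is a knave and Olivia is a knave.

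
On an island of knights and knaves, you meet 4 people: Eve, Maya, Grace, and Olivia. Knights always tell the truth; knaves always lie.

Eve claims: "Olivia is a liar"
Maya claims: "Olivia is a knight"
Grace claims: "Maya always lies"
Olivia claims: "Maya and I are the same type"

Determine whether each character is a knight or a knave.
Eve is a knave.
Maya is a knight.
Grace is a knave.
Olivia is a knight.

Verification:
- Eve (knave) says "Olivia is a liar" - this is FALSE (a lie) because Olivia is a knight.
- Maya (knight) says "Olivia is a knight" - this is TRUE because Olivia is a knight.
- Grace (knave) says "Maya always lies" - this is FALSE (a lie) because Maya is a knight.
- Olivia (knight) says "Maya and I are the same type" - this is TRUE because Olivia is a knight and Maya is a knight.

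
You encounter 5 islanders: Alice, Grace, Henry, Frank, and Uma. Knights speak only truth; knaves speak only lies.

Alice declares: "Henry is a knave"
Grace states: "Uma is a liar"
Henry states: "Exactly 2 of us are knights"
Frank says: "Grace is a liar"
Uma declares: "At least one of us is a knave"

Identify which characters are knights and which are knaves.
Alice is a knight.
Grace is a knave.
Henry is a knave.
Frank is a knight.
Uma is a knight.

Verification:
- Alice (knight) says "Henry is a knave" - this is TRUE because Henry is a knave.
- Grace (knave) says "Uma is a liar" - this is FALSE (a lie) because Uma is a knight.
- Henry (knave) says "Exactly 2 of us are knights" - this is FALSE (a lie) because there are 3 knights.
- Frank (knight) says "Grace is a liar" - this is TRUE because Grace is a knave.
- Uma (knight) says "At least one of us is a knave" - this is TRUE because Grace and Henry are knaves.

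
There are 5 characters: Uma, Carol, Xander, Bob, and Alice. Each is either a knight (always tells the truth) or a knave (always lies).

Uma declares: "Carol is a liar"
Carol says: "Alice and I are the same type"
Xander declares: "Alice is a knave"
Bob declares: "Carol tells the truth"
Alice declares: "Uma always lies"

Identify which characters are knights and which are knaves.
Uma is a knave.
Carol is a knight.
Xander is a knave.
Bob is a knight.
Alice is a knight.

Verification:
- Uma (knave) says "Carol is a liar" - this is FALSE (a lie) because Carol is a knight.
- Carol (knight) says "Alice and I are the same type" - this is TRUE because Carol is a knight and Alice is a knight.
- Xander (knave) says "Alice is a knave" - this is FALSE (a lie) because Alice is a knight.
- Bob (knight) says "Carol tells the truth" - this is TRUE because Carol is a knight.
- Alice (knight) says "Uma always lies" - this is TRUE because Uma is a knave.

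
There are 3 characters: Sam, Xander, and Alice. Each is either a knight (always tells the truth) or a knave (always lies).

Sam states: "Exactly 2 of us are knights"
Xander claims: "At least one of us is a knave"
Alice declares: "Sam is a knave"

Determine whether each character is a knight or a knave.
Sam is a knight.
Xander is a knight.
Alice is a knave.

Verification:
- Sam (knight) says "Exactly 2 of us are knights" - this is TRUE because there are 2 knights.
- Xander (knight) says "At least one of us is a knave" - this is TRUE because Alice is a knave.
- Alice (knave) says "Sam is a knave" - this is FALSE (a lie) because Sam is a knight.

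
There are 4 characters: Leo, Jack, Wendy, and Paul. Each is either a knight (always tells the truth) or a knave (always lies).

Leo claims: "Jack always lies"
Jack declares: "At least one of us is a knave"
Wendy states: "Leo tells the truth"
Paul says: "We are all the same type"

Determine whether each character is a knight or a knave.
Leo is a knave.
Jack is a knight.
Wendy is a knave.
Paul is a knave.

Verification:
- Leo (knave) says "Jack always lies" - this is FALSE (a lie) because Jack is a knight.
- Jack (knight) says "At least one of us is a knave" - this is TRUE because Leo, Wendy, and Paul are knaves.
- Wendy (knave) says "Leo tells the truth" - this is FALSE (a lie) because Leo is a knave.
- Paul (knave) says "We are all the same type" - this is FALSE (a lie) because Jack is a knight and Leo, Wendy, and Paul are knaves.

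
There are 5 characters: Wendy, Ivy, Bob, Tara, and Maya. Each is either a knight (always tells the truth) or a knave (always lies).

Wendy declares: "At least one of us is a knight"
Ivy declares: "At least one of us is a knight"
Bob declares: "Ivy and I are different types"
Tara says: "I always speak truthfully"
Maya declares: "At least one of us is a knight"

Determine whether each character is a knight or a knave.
Wendy is a knave.
Ivy is a knave.
Bob is a knave.
Tara is a knave.
Maya is a knave.

Verification:
- Wendy (knave) says "At least one of us is a knight" - this is FALSE (a lie) because no one is a knight.
- Ivy (knave) says "At least one of us is a knight" - this is FALSE (a lie) because no one is a knight.
- Bob (knave) says "Ivy and I are different types" - this is FALSE (a lie) because Bob is a knave and Ivy is a knave.
- Tara (knave) says "I always speak truthfully" - this is FALSE (a lie) because Tara is a knave.
- Maya (knave) says "At least one of us is a knight" - this is FALSE (a lie) because no one is a knight.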